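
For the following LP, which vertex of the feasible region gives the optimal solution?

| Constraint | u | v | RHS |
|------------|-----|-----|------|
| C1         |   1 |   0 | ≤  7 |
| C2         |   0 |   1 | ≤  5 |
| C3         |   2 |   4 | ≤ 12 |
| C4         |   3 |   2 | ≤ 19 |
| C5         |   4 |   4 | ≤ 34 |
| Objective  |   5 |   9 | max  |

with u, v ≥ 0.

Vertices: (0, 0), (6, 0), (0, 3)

Evaluate the objective at each vertex of the feasible region:
  z(0, 0) = 0
  z(6, 0) = 30  ←
  z(0, 3) = 27
The maximum is at u = 6, v = 0.

(6, 0)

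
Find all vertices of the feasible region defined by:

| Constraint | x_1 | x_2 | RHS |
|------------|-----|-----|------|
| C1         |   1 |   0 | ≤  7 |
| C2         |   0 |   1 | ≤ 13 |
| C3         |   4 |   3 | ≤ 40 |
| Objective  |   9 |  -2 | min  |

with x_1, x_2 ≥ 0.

(0, 0), (7, 0), (7, 4), (0.25, 13), (0, 13)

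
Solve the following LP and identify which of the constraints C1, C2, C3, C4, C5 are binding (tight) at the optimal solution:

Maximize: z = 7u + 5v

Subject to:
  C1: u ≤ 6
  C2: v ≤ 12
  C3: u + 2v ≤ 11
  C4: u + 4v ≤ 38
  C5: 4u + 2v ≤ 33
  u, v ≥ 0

At u = 6, v = 2.5, compute slack b - a·x for each constraint:
  C1: 6 − 6 = 0  (binding)
  C2: 12 − 2.5 = 9.5  (slack)
  C3: 11 − 11 = 0  (binding)
  C4: 38 − 16 = 22  (slack)
  C5: 33 − 29 = 4  (slack)

Optimal: u = 6, v = 2.5
Binding: C1, C3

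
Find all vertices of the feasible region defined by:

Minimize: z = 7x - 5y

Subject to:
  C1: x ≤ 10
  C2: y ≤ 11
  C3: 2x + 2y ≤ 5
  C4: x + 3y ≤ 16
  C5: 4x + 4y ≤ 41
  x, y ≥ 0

(0, 0), (2.5, 0), (0, 2.5)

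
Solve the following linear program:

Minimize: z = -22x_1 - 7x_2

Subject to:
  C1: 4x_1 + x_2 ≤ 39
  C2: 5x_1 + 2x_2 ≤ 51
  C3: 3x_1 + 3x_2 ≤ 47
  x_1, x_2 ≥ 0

Evaluate the objective at each vertex of the feasible region:
  z(0, 0) = 0
  z(9.75, 0) = -214.5
  z(9, 3) = -219  ←
  z(6.556, 9.111) = -208
  z(0, 15.67) = -109.7
The minimum is at x_1 = 9, x_2 = 3.

x_1 = 9, x_2 = 3, z = -219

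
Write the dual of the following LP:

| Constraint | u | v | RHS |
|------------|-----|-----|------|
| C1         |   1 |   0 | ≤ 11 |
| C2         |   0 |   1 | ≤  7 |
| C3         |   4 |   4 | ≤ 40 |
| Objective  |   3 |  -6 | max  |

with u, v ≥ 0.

Primal max cᵀx s.t. Ax ≤ b, x ≥ 0  →  Dual min bᵀy s.t. Aᵀy ≥ c, y ≥ 0.

Minimize: z = 11y1 + 7y2 + 40y3

Subject to:
  y1 + 4y3 ≥ 3
  y2 + 4y3 ≥ -6
  y1, y2, y3 ≥ 0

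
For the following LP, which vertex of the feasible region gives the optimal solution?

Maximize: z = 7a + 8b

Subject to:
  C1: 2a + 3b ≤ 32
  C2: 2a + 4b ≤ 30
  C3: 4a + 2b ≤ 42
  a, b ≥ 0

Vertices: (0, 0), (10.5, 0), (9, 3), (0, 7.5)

Evaluate the objective at each vertex of the feasible region:
  z(0, 0) = 0
  z(10.5, 0) = 73.5
  z(9, 3) = 87  ←
  z(0, 7.5) = 60
The maximum is at a = 9, b = 3.

(9, 3)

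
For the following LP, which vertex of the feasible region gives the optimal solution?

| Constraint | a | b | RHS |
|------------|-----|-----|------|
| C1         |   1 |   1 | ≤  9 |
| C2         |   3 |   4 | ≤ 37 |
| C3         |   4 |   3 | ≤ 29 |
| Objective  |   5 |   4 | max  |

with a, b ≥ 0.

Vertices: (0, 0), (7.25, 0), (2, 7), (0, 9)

Evaluate the objective at each vertex of the feasible region:
  z(0, 0) = 0
  z(7.25, 0) = 36.25
  z(2, 7) = 38  ←
  z(0, 9) = 36
The maximum is at a = 2, b = 7.

(2, 7)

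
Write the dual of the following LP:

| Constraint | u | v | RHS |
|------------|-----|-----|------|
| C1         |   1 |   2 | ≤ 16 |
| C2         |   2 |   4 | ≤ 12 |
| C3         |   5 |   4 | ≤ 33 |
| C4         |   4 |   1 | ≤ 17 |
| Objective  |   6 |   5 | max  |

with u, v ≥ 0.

Primal max cᵀx s.t. Ax ≤ b, x ≥ 0  →  Dual min bᵀy s.t. Aᵀy ≥ c, y ≥ 0.

Minimize: z = 16y1 + 12y2 + 33y3 + 17y4

Subject to:
  y1 + 2y2 + 5y3 + 4y4 ≥ 6
  2y1 + 4y2 + 4y3 + y4 ≥ 5
  y1, y2, y3, y4 ≥ 0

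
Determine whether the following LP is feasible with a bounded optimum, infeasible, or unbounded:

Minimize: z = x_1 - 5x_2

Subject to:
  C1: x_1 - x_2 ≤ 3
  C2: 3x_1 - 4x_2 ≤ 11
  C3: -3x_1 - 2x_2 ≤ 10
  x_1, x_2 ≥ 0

Unbounded (objective can decrease without bound)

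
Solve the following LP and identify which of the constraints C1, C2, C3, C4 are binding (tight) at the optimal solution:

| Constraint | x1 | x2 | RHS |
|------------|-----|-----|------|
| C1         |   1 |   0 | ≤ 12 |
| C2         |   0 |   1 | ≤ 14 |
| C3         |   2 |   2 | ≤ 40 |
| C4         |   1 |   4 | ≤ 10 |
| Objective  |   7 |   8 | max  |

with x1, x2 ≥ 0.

At x1 = 10, x2 = 0, compute slack b - a·x for each constraint:
  C1: 12 − 10 = 2  (slack)
  C2: 14 − 0 = 14  (slack)
  C3: 40 − 20 = 20  (slack)
  C4: 10 − 10 = 0  (binding)

Optimal: x1 = 10, x2 = 0
Binding: C4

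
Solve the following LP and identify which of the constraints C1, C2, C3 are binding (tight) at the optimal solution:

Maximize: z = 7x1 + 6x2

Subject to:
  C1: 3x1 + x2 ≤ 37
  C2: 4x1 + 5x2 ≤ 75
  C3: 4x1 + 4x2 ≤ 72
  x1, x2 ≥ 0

At x1 = 10, x2 = 7, compute slack b - a·x for each constraint:
  C1: 37 − 37 = 0  (binding)
  C2: 75 − 75 = 0  (binding)
  C3: 72 − 68 = 4  (slack)

Optimal: x1 = 10, x2 = 7
Binding: C1, C2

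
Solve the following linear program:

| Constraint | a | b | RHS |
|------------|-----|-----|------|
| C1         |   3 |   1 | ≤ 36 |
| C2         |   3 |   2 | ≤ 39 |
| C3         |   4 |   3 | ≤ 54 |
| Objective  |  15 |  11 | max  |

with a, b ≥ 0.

Evaluate the objective at each vertex of the feasible region:
  z(0, 0) = 0
  z(12, 0) = 180
  z(11, 3) = 198
  z(9, 6) = 201  ←
  z(0, 18) = 198
The maximum is at a = 9, b = 6.

a = 9, b = 6, z = 201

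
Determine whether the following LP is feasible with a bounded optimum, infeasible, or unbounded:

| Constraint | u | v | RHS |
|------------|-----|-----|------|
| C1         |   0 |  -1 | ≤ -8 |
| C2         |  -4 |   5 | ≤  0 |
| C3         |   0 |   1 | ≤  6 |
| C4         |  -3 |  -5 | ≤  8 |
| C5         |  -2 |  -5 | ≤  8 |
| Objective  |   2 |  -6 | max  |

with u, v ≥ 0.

Infeasible (no feasible solution exists)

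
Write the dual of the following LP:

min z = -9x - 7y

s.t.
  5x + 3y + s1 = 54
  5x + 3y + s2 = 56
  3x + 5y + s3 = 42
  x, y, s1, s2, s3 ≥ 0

Primal min cᵀx s.t. Ax ≤ b, x ≥ 0  →  Dual max −bᵀy s.t. Aᵀy ≥ −c, y ≥ 0.

Maximize: z = -54y1 - 56y2 - 42y3

Subject to:
  5y1 + 5y2 + 3y3 ≥ 9
  3y1 + 3y2 + 5y3 ≥ 7
  y1, y2, y3 ≥ 0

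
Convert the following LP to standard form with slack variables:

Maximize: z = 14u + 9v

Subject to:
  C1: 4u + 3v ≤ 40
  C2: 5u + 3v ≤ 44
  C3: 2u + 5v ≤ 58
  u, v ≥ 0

max z = 14u + 9v

s.t.
  4u + 3v + s1 = 40
  5u + 3v + s2 = 44
  2u + 5v + s3 = 58
  u, v, s1, s2, s3 ≥ 0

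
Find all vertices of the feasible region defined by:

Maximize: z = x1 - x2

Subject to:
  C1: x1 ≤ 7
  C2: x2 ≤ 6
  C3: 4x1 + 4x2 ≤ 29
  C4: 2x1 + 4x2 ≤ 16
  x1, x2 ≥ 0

(0, 0), (7, 0), (7, 0.25), (6.5, 0.75), (0, 4)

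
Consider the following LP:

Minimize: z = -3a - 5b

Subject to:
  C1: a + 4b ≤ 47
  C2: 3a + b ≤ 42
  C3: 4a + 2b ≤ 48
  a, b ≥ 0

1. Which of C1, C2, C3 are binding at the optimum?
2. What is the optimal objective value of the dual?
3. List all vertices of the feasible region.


1. C1, C3
2. -71
3. (0, 0), (12, 0), (7, 10), (0, 11.75)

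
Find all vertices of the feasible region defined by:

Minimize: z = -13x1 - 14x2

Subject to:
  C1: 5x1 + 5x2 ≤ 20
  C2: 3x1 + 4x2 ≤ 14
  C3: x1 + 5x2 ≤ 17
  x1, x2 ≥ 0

(0, 0), (4, 0), (2, 2), (0.1818, 3.364), (0, 3.4)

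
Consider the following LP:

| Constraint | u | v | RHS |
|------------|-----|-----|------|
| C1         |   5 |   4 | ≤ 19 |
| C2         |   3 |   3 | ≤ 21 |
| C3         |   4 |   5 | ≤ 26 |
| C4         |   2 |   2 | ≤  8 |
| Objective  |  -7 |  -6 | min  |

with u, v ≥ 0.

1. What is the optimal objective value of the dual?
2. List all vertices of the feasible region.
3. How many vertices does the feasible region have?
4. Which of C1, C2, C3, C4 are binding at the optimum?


1. -27
2. (0, 0), (3.8, 0), (3, 1), (0, 4)
3. 4
4. C1, C4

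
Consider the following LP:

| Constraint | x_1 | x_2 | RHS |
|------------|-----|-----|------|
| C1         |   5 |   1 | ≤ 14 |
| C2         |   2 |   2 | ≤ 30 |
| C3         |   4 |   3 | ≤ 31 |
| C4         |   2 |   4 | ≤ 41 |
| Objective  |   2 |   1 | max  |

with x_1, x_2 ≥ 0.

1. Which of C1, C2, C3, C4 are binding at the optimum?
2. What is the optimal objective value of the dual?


1. C1, C3
2. 11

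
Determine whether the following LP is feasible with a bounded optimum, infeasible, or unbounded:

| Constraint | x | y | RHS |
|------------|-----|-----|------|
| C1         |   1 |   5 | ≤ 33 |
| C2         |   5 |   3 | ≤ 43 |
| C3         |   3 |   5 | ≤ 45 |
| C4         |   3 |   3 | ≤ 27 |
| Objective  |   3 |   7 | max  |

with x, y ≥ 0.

Feasible with a bounded optimal solution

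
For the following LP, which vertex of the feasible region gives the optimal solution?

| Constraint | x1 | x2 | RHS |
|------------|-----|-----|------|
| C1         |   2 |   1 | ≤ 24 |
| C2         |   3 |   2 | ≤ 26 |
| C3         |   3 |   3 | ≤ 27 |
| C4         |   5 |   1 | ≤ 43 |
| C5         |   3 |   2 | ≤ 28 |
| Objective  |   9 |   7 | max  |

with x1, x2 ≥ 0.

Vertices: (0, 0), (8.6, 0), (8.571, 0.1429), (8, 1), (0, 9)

Evaluate the objective at each vertex of the feasible region:
  z(0, 0) = 0
  z(8.6, 0) = 77.4
  z(8.571, 0.1429) = 78.14
  z(8, 1) = 79  ←
  z(0, 9) = 63
The maximum is at x1 = 8, x2 = 1.

(8, 1)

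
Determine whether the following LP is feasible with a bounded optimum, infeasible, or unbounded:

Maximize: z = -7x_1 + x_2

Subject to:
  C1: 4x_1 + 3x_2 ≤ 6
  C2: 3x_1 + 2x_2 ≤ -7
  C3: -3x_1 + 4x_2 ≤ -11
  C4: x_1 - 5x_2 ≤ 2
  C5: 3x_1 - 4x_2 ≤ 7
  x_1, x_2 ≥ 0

Infeasible (no feasible solution exists)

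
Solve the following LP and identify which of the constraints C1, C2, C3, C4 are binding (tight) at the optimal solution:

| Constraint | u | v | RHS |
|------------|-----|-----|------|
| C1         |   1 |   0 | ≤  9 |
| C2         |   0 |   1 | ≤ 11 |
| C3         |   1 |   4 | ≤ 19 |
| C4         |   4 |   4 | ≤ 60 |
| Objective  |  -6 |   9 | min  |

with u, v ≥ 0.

At u = 9, v = 0, compute slack b - a·x for each constraint:
  C1: 9 − 9 = 0  (binding)
  C2: 11 − 0 = 11  (slack)
  C3: 19 − 9 = 10  (slack)
  C4: 60 − 36 = 24  (slack)

Optimal: u = 9, v = 0
Binding: C1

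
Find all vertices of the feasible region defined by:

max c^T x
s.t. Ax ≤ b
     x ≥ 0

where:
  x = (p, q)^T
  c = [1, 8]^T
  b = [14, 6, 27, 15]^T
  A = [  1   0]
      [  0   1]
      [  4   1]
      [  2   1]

(0, 0), (6.75, 0), (6, 3), (4.5, 6), (0, 6)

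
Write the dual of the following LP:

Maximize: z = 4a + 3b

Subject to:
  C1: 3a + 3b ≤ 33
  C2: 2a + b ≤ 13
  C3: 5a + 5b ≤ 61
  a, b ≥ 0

Primal max cᵀx s.t. Ax ≤ b, x ≥ 0  →  Dual min bᵀy s.t. Aᵀy ≥ c, y ≥ 0.

Minimize: z = 33y1 + 13y2 + 61y3

Subject to:
  3y1 + 2y2 + 5y3 ≥ 4
  3y1 + y2 + 5y3 ≥ 3
  y1, y2, y3 ≥ 0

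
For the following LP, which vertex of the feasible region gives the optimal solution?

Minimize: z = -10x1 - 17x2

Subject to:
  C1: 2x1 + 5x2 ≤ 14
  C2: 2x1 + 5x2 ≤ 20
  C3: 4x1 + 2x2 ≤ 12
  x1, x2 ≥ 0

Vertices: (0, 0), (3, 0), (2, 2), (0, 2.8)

Evaluate the objective at each vertex of the feasible region:
  z(0, 0) = 0
  z(3, 0) = -30
  z(2, 2) = -54  ←
  z(0, 2.8) = -47.6
The minimum is at x1 = 2, x2 = 2.

(2, 2)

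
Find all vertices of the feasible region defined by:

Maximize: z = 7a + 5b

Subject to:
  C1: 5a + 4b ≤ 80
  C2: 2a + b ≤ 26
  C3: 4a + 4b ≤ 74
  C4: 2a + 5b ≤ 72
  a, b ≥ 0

(0, 0), (13, 0), (8, 10), (6.588, 11.76), (0, 14.4)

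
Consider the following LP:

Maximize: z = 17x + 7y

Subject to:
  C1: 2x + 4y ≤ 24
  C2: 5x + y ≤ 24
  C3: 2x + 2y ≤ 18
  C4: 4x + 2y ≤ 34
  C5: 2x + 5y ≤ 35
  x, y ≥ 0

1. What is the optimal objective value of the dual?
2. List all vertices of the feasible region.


1. 96
2. (0, 0), (4.8, 0), (4, 4), (0, 6)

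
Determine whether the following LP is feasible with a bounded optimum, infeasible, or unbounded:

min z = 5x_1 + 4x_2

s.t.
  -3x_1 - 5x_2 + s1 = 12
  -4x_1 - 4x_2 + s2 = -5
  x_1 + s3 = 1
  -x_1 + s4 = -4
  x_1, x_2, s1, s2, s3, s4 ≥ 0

Infeasible (no feasible solution exists)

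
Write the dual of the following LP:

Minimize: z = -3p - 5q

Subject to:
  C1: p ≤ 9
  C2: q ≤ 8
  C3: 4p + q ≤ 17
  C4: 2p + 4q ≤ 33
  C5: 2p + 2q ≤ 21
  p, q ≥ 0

Primal min cᵀx s.t. Ax ≤ b, x ≥ 0  →  Dual max −bᵀy s.t. Aᵀy ≥ −c, y ≥ 0.

Maximize: z = -9y1 - 8y2 - 17y3 - 33y4 - 21y5

Subject to:
  y1 + 4y3 + 2y4 + 2y5 ≥ 3
  y2 + y3 + 4y4 + 2y5 ≥ 5
  y1, y2, y3, y4, y5 ≥ 0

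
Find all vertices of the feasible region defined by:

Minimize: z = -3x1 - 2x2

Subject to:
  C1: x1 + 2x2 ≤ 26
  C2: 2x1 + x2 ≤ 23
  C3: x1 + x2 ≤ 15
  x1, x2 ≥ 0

(0, 0), (11.5, 0), (8, 7), (4, 11), (0, 13)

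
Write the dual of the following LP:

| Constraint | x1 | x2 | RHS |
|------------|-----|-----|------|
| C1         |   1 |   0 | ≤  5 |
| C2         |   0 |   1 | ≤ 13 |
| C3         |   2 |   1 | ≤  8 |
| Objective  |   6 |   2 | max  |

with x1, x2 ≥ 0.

Primal max cᵀx s.t. Ax ≤ b, x ≥ 0  →  Dual min bᵀy s.t. Aᵀy ≥ c, y ≥ 0.

Minimize: z = 5y1 + 13y2 + 8y3

Subject to:
  y1 + 2y3 ≥ 6
  y2 + y3 ≥ 2
  y1, y2, y3 ≥ 0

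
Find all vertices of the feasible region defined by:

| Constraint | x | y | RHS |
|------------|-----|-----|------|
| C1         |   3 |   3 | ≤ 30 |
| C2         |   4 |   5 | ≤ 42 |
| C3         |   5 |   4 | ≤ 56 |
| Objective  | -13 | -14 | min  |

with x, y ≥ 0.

(0, 0), (10, 0), (8, 2), (0, 8.4)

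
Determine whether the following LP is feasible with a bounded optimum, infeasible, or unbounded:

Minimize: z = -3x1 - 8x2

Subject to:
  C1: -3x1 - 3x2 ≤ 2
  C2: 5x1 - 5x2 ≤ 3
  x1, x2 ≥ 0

Unbounded (objective can decrease without bound)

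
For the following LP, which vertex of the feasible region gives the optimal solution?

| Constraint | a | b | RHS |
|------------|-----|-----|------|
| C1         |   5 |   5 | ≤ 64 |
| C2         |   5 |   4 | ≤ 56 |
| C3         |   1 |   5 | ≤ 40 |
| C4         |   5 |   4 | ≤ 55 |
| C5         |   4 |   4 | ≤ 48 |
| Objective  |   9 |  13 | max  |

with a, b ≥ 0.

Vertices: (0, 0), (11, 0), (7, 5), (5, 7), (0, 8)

Evaluate the objective at each vertex of the feasible region:
  z(0, 0) = 0
  z(11, 0) = 99
  z(7, 5) = 128
  z(5, 7) = 136  ←
  z(0, 8) = 104
The maximum is at a = 5, b = 7.

(5, 7)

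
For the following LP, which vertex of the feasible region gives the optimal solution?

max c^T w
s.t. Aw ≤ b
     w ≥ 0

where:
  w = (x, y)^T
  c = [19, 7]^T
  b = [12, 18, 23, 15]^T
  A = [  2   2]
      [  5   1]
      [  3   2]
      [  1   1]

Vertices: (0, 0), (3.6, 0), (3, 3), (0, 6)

Evaluate the objective at each vertex of the feasible region:
  z(0, 0) = 0
  z(3.6, 0) = 68.4
  z(3, 3) = 78  ←
  z(0, 6) = 42
The maximum is at x = 3, y = 3.

(3, 3)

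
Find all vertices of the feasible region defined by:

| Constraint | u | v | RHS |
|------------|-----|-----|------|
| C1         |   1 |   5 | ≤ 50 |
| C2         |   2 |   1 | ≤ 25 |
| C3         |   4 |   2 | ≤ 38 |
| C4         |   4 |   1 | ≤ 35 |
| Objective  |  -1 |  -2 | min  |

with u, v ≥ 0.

(0, 0), (8.75, 0), (8, 3), (5, 9), (0, 10)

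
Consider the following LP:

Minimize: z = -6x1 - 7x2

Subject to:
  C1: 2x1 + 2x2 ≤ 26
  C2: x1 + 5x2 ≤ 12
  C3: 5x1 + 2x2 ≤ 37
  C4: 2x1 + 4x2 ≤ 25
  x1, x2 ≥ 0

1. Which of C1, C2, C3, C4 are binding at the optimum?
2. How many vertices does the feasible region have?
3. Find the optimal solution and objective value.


1. C2, C3
2. 4
3. x1 = 7, x2 = 1, z = -49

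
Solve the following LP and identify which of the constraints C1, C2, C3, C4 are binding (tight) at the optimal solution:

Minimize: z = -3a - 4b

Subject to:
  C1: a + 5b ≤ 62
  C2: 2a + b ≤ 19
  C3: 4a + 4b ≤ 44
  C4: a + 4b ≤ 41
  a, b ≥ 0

At a = 1, b = 10, compute slack b - a·x for each constraint:
  C1: 62 − 51 = 11  (slack)
  C2: 19 − 12 = 7  (slack)
  C3: 44 − 44 = 0  (binding)
  C4: 41 − 41 = 0  (binding)

Optimal: a = 1, b = 10
Binding: C3, C4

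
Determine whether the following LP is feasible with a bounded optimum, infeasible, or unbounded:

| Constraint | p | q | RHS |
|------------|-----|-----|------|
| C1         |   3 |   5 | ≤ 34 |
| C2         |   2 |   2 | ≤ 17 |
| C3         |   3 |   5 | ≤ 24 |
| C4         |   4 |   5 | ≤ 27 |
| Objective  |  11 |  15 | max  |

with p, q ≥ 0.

Feasible with a bounded optimal solution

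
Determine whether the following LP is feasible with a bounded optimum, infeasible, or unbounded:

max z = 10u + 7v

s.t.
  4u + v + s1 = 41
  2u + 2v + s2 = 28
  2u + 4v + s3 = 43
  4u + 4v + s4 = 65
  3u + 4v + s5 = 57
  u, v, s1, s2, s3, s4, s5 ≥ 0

Feasible with a bounded optimal solution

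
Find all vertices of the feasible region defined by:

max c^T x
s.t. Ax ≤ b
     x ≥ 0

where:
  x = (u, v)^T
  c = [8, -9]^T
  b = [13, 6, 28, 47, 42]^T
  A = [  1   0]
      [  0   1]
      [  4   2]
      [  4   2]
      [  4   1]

(0, 0), (7, 0), (4, 6), (0, 6)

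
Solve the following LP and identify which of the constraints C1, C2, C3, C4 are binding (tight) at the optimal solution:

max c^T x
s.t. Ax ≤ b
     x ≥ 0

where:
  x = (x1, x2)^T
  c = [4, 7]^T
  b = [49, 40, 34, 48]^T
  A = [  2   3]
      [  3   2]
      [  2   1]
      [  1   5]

At x1 = 8, x2 = 8, compute slack b - a·x for each constraint:
  C1: 49 − 40 = 9  (slack)
  C2: 40 − 40 = 0  (binding)
  C3: 34 − 24 = 10  (slack)
  C4: 48 − 48 = 0  (binding)

Optimal: x1 = 8, x2 = 8
Binding: C2, C4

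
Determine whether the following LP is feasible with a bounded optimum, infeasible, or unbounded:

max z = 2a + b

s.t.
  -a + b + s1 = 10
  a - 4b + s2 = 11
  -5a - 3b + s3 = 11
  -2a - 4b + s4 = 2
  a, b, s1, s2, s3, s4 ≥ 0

Unbounded (objective can increase without bound)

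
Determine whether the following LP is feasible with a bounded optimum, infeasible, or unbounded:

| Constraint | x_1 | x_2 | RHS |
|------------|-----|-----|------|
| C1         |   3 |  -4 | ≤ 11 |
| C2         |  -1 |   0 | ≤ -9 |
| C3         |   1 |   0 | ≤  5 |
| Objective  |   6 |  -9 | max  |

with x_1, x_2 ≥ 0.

Infeasible (no feasible solution exists)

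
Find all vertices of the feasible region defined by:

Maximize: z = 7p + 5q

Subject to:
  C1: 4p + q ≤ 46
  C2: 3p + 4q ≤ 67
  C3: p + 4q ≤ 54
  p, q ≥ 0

(0, 0), (11.5, 0), (9, 10), (6.5, 11.88), (0, 13.5)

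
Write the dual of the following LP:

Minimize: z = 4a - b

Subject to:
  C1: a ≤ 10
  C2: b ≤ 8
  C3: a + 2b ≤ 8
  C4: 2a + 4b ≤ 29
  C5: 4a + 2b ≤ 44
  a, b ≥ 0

Primal min cᵀx s.t. Ax ≤ b, x ≥ 0  →  Dual max −bᵀy s.t. Aᵀy ≥ −c, y ≥ 0.

Maximize: z = -10y1 - 8y2 - 8y3 - 29y4 - 44y5

Subject to:
  y1 + y3 + 2y4 + 4y5 ≥ -4
  y2 + 2y3 + 4y4 + 2y5 ≥ 1
  y1, y2, y3, y4, y5 ≥ 0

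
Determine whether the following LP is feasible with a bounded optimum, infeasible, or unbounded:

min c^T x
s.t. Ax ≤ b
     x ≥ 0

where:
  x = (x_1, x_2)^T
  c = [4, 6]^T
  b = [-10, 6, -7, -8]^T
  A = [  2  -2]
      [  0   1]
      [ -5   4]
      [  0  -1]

Infeasible (no feasible solution exists)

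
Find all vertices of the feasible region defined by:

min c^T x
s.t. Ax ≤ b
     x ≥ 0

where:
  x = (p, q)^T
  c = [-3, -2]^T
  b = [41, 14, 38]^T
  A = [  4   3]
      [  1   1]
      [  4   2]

(0, 0), (9.5, 0), (8, 3), (0, 13.67)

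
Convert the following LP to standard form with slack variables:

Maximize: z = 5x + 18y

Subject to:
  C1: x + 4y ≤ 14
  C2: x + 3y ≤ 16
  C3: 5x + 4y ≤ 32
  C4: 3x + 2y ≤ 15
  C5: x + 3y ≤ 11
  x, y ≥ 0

max z = 5x + 18y

s.t.
  x + 4y + s1 = 14
  x + 3y + s2 = 16
  5x + 4y + s3 = 32
  3x + 2y + s4 = 15
  x + 3y + s5 = 11
  x, y, s1, s2, s3, s4, s5 ≥ 0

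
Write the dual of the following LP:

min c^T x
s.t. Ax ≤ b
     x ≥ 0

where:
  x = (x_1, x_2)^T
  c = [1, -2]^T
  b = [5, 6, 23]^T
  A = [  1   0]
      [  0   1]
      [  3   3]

Primal min cᵀx s.t. Ax ≤ b, x ≥ 0  →  Dual max −bᵀy s.t. Aᵀy ≥ −c, y ≥ 0.

Maximize: z = -5y1 - 6y2 - 23y3

Subject to:
  y1 + 3y3 ≥ -1
  y2 + 3y3 ≥ 2
  y1, y2, y3 ≥ 0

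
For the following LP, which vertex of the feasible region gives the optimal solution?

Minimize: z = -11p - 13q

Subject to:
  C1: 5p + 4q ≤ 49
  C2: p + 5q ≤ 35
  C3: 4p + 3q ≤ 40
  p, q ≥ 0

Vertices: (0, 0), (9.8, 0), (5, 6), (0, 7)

Evaluate the objective at each vertex of the feasible region:
  z(0, 0) = 0
  z(9.8, 0) = -107.8
  z(5, 6) = -133  ←
  z(0, 7) = -91
The minimum is at p = 5, q = 6.

(5, 6)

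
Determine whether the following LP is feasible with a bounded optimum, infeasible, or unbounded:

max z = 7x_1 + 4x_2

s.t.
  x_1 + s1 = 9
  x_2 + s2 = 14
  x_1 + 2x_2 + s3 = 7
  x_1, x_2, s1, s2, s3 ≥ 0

Feasible with a bounded optimal solution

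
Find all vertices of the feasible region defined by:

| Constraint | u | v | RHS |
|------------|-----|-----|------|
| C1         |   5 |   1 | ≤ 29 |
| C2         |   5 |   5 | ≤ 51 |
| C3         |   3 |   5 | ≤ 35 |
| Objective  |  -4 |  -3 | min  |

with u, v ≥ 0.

(0, 0), (5.8, 0), (5, 4), (0, 7)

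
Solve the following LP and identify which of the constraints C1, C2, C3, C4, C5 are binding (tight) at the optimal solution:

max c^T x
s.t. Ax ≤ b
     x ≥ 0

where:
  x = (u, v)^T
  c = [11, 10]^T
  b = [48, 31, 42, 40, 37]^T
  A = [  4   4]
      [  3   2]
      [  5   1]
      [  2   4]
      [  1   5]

At u = 7, v = 5, compute slack b - a·x for each constraint:
  C1: 48 − 48 = 0  (binding)
  C2: 31 − 31 = 0  (binding)
  C3: 42 − 40 = 2  (slack)
  C4: 40 − 34 = 6  (slack)
  C5: 37 − 32 = 5  (slack)

Optimal: u = 7, v = 5
Binding: C1, C2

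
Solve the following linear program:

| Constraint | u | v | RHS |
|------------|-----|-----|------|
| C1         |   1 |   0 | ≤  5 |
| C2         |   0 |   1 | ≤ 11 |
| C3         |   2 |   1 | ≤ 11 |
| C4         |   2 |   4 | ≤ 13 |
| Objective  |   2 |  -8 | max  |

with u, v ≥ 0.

Evaluate the objective at each vertex of the feasible region:
  z(0, 0) = 0
  z(5, 0) = 10  ←
  z(5, 0.75) = 4
  z(0, 3.25) = -26
The maximum is at u = 5, v = 0.

u = 5, v = 0, z = 10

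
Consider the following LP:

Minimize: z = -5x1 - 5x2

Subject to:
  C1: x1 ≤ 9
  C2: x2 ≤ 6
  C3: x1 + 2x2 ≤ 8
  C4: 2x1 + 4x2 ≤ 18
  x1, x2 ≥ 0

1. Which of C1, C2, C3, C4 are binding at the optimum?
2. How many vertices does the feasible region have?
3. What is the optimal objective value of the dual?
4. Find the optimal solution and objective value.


1. C3
2. 3
3. -40
4. x1 = 8, x2 = 0, z = -40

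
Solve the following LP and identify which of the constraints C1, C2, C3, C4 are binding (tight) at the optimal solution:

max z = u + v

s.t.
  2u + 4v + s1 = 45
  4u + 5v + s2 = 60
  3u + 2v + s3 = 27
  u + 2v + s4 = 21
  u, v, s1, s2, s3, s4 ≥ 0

At u = 3, v = 9, compute slack b - a·x for each constraint:
  C1: 45 − 42 = 3  (slack)
  C2: 60 − 57 = 3  (slack)
  C3: 27 − 27 = 0  (binding)
  C4: 21 − 21 = 0  (binding)

Optimal: u = 3, v = 9
Binding: C3, C4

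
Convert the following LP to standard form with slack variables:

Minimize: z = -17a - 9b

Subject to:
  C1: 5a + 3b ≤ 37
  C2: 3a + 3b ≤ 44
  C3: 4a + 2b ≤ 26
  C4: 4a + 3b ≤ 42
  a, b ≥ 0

min z = -17a - 9b

s.t.
  5a + 3b + s1 = 37
  3a + 3b + s2 = 44
  4a + 2b + s3 = 26
  4a + 3b + s4 = 42
  a, b, s1, s2, s3, s4 ≥ 0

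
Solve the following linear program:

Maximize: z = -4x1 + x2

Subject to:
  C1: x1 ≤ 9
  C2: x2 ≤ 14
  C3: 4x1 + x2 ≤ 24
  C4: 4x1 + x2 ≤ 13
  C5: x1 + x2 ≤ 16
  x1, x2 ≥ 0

Evaluate the objective at each vertex of the feasible region:
  z(0, 0) = 0
  z(3.25, 0) = -13
  z(0, 13) = 13  ←
The maximum is at x1 = 0, x2 = 13.

x1 = 0, x2 = 13, z = 13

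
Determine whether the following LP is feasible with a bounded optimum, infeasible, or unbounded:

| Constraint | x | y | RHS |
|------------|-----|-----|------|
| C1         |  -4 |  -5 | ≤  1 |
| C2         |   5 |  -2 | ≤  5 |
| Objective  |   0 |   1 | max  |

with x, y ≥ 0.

Unbounded (objective can increase without bound)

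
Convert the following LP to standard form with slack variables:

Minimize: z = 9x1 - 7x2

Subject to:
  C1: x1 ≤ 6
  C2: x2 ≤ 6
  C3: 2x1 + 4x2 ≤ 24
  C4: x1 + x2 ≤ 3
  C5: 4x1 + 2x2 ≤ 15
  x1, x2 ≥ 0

min z = 9x1 - 7x2

s.t.
  x1 + s1 = 6
  x2 + s2 = 6
  2x1 + 4x2 + s3 = 24
  x1 + x2 + s4 = 3
  4x1 + 2x2 + s5 = 15
  x1, x2, s1, s2, s3, s4, s5 ≥ 0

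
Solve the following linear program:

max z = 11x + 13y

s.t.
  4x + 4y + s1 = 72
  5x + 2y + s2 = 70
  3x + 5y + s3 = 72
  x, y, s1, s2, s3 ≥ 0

Evaluate the objective at each vertex of the feasible region:
  z(0, 0) = 0
  z(14, 0) = 154
  z(11.33, 6.667) = 211.3
  z(9, 9) = 216  ←
  z(0, 14.4) = 187.2
The maximum is at x = 9, y = 9.

x = 9, y = 9, z = 216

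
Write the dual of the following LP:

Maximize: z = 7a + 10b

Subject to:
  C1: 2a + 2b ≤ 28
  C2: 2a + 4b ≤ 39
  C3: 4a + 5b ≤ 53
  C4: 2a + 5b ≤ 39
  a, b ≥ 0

Primal max cᵀx s.t. Ax ≤ b, x ≥ 0  →  Dual min bᵀy s.t. Aᵀy ≥ c, y ≥ 0.

Minimize: z = 28y1 + 39y2 + 53y3 + 39y4

Subject to:
  2y1 + 2y2 + 4y3 + 2y4 ≥ 7
  2y1 + 4y2 + 5y3 + 5y4 ≥ 10
  y1, y2, y3, y4 ≥ 0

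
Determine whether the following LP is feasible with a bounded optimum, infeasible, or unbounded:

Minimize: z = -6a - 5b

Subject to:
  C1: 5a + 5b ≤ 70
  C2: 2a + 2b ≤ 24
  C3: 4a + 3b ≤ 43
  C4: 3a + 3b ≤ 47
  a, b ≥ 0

Feasible with a bounded optimal solution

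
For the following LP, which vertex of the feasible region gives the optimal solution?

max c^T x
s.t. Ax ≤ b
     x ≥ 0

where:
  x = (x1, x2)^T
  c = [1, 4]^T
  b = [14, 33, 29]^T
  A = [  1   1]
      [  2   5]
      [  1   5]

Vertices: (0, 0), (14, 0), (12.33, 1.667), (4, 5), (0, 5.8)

Evaluate the objective at each vertex of the feasible region:
  z(0, 0) = 0
  z(14, 0) = 14
  z(12.33, 1.667) = 19
  z(4, 5) = 24  ←
  z(0, 5.8) = 23.2
The maximum is at x1 = 4, x2 = 5.

(4, 5)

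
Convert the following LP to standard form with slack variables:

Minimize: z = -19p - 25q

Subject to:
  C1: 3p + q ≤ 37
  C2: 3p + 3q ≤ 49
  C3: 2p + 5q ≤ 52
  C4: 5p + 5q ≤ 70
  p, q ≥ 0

min z = -19p - 25q

s.t.
  3p + q + s1 = 37
  3p + 3q + s2 = 49
  2p + 5q + s3 = 52
  5p + 5q + s4 = 70
  p, q, s1, s2, s3, s4 ≥ 0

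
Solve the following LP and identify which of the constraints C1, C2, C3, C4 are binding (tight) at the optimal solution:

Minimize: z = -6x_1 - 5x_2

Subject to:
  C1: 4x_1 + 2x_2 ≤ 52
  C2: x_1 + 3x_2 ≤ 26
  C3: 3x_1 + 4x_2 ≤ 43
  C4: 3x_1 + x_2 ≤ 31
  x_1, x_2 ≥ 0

At x_1 = 9, x_2 = 4, compute slack b - a·x for each constraint:
  C1: 52 − 44 = 8  (slack)
  C2: 26 − 21 = 5  (slack)
  C3: 43 − 43 = 0  (binding)
  C4: 31 − 31 = 0  (binding)

Optimal: x_1 = 9, x_2 = 4
Binding: C3, C4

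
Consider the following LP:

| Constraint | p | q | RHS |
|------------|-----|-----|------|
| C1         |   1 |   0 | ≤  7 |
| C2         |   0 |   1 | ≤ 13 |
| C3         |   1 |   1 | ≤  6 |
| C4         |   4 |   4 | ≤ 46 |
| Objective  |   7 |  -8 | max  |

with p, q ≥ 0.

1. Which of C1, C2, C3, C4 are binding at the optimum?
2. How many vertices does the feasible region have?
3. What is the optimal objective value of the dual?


1. C3
2. 3
3. 42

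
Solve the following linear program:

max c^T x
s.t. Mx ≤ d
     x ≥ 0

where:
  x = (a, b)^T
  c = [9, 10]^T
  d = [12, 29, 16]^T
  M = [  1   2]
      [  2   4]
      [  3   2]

Evaluate the objective at each vertex of the feasible region:
  z(0, 0) = 0
  z(5.333, 0) = 48
  z(2, 5) = 68  ←
  z(0, 6) = 60
The maximum is at a = 2, b = 5.

a = 2, b = 5, z = 68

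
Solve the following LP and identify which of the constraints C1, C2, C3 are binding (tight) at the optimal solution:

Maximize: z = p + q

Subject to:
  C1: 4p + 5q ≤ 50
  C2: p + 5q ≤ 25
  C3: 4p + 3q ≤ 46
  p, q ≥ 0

At p = 10, q = 2, compute slack b - a·x for each constraint:
  C1: 50 − 50 = 0  (binding)
  C2: 25 − 20 = 5  (slack)
  C3: 46 − 46 = 0  (binding)

Optimal: p = 10, q = 2
Binding: C1, C3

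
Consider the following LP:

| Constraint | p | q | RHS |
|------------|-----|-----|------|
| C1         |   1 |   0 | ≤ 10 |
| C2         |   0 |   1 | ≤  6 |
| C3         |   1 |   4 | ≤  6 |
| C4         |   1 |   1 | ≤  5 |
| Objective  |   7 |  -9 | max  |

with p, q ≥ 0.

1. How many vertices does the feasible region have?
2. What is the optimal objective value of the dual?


1. 4
2. 35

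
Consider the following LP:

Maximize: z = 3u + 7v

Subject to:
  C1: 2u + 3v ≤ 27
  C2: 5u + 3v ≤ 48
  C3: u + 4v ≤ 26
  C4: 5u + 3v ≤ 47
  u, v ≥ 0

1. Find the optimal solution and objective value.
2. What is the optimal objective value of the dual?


1. u = 6, v = 5, z = 53
2. 53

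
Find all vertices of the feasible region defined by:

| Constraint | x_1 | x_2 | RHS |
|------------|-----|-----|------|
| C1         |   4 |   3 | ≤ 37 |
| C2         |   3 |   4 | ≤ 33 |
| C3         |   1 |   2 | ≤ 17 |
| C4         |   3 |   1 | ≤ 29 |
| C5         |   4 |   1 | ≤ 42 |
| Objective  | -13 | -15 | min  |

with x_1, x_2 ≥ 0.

(0, 0), (9.25, 0), (7, 3), (0, 8.25)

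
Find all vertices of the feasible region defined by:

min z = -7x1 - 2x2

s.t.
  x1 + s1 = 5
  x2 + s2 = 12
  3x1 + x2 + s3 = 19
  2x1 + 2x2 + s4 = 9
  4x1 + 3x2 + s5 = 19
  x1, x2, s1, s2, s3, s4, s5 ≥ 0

(0, 0), (4.5, 0), (0, 4.5)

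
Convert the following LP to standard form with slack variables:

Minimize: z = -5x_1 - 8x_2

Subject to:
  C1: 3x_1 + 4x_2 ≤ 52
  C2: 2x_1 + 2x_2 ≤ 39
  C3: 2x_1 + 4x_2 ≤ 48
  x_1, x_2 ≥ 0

min z = -5x_1 - 8x_2

s.t.
  3x_1 + 4x_2 + s1 = 52
  2x_1 + 2x_2 + s2 = 39
  2x_1 + 4x_2 + s3 = 48
  x_1, x_2, s1, s2, s3 ≥ 0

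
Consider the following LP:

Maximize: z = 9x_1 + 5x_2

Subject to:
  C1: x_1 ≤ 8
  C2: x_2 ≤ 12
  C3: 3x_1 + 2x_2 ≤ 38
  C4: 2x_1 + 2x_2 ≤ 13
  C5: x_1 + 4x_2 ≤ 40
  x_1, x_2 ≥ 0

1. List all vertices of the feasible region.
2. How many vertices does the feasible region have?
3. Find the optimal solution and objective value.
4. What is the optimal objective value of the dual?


1. (0, 0), (6.5, 0), (0, 6.5)
2. 3
3. x_1 = 6.5, x_2 = 0, z = 58.5
4. 58.5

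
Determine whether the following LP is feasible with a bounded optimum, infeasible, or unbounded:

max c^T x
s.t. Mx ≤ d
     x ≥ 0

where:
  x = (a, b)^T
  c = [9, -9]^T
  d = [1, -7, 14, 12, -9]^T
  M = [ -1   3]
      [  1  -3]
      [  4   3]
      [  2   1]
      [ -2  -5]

Infeasible (no feasible solution exists)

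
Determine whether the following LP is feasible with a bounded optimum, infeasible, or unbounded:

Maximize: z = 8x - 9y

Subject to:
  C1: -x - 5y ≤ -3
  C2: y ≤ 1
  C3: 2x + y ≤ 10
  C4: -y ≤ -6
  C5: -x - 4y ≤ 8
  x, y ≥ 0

Infeasible (no feasible solution exists)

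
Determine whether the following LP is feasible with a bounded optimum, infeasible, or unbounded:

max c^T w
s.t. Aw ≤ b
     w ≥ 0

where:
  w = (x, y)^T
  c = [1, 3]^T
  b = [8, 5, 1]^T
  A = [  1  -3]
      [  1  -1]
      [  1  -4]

Unbounded (objective can increase without bound)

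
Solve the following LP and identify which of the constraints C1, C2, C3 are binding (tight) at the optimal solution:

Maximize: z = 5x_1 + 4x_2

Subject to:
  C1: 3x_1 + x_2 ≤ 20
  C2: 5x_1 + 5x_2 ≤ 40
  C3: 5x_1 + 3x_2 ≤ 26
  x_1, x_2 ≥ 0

At x_1 = 1, x_2 = 7, compute slack b - a·x for each constraint:
  C1: 20 − 10 = 10  (slack)
  C2: 40 − 40 = 0  (binding)
  C3: 26 − 26 = 0  (binding)

Optimal: x_1 = 1, x_2 = 7
Binding: C2, C3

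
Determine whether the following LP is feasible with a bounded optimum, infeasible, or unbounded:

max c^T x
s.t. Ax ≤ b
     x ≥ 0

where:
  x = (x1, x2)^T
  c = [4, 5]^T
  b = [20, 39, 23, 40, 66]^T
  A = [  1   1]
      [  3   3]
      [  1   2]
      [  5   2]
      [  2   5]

Feasible with a bounded optimal solution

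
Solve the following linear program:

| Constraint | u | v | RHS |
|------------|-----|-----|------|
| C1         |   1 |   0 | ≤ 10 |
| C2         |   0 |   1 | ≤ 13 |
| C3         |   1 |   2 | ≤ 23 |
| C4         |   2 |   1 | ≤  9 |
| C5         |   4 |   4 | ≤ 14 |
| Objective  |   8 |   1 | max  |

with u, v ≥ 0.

Evaluate the objective at each vertex of the feasible region:
  z(0, 0) = 0
  z(3.5, 0) = 28  ←
  z(0, 3.5) = 3.5
The maximum is at u = 3.5, v = 0.

u = 3.5, v = 0, z = 28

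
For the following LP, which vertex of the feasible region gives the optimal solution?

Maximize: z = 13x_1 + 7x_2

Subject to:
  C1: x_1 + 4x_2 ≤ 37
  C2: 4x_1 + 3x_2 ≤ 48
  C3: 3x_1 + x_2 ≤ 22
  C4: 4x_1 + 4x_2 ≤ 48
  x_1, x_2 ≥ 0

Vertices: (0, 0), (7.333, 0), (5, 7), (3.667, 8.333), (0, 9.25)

Evaluate the objective at each vertex of the feasible region:
  z(0, 0) = 0
  z(7.333, 0) = 95.33
  z(5, 7) = 114  ←
  z(3.667, 8.333) = 106
  z(0, 9.25) = 64.75
The maximum is at x_1 = 5, x_2 = 7.

(5, 7)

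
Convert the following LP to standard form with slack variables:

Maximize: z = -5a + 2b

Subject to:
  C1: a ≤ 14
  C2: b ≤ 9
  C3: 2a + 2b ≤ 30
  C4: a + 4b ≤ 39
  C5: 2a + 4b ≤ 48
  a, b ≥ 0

max z = -5a + 2b

s.t.
  a + s1 = 14
  b + s2 = 9
  2a + 2b + s3 = 30
  a + 4b + s4 = 39
  2a + 4b + s5 = 48
  a, b, s1, s2, s3, s4, s5 ≥ 0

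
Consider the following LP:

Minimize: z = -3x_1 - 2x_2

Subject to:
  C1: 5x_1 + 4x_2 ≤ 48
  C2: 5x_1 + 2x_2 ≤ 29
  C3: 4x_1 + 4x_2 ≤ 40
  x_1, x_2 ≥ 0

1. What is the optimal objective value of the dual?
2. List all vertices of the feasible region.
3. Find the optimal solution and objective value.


1. -23
2. (0, 0), (5.8, 0), (3, 7), (0, 10)
3. x_1 = 3, x_2 = 7, z = -23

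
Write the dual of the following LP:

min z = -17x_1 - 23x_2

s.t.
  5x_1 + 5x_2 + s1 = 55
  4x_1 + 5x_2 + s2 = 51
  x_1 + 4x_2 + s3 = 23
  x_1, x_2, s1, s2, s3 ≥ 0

Primal min cᵀx s.t. Ax ≤ b, x ≥ 0  →  Dual max −bᵀy s.t. Aᵀy ≥ −c, y ≥ 0.

Maximize: z = -55y1 - 51y2 - 23y3

Subject to:
  5y1 + 4y2 + y3 ≥ 17
  5y1 + 5y2 + 4y3 ≥ 23
  y1, y2, y3 ≥ 0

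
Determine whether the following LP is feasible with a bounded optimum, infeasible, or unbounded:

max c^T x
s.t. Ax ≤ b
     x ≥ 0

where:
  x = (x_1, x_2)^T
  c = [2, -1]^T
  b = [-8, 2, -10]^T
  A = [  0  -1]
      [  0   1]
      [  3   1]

Infeasible (no feasible solution exists)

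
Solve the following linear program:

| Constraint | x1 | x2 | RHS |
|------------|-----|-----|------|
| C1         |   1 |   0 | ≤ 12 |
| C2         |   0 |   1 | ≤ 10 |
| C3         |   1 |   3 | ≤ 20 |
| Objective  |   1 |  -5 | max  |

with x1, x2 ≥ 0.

Evaluate the objective at each vertex of the feasible region:
  z(0, 0) = 0
  z(12, 0) = 12  ←
  z(12, 2.667) = -1.333
  z(0, 6.667) = -33.33
The maximum is at x1 = 12, x2 = 0.

x1 = 12, x2 = 0, z = 12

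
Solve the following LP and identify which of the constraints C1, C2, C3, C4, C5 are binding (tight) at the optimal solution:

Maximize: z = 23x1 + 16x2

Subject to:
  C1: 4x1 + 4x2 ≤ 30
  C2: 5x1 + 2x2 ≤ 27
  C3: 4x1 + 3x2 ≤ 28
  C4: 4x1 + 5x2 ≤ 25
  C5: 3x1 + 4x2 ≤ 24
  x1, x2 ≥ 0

At x1 = 5, x2 = 1, compute slack b - a·x for each constraint:
  C1: 30 − 24 = 6  (slack)
  C2: 27 − 27 = 0  (binding)
  C3: 28 − 23 = 5  (slack)
  C4: 25 − 25 = 0  (binding)
  C5: 24 − 19 = 5  (slack)

Optimal: x1 = 5, x2 = 1
Binding: C2, C4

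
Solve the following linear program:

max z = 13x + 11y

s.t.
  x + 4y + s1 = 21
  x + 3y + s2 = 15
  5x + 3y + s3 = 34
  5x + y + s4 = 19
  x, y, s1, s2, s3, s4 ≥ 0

Evaluate the objective at each vertex of the feasible region:
  z(0, 0) = 0
  z(3.8, 0) = 49.4
  z(3, 4) = 83  ←
  z(0, 5) = 55
The maximum is at x = 3, y = 4.

x = 3, y = 4, z = 83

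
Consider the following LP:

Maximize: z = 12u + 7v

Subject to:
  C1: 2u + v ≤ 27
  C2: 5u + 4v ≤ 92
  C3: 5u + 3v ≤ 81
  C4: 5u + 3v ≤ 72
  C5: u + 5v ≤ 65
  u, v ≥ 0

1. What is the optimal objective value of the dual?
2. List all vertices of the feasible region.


1. 171
2. (0, 0), (13.5, 0), (9, 9), (7.5, 11.5), (0, 13)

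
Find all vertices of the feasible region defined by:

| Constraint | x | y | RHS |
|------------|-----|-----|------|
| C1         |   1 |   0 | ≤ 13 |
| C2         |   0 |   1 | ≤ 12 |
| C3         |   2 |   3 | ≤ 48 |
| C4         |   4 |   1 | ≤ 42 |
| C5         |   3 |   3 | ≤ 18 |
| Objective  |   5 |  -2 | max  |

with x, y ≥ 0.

(0, 0), (6, 0), (0, 6)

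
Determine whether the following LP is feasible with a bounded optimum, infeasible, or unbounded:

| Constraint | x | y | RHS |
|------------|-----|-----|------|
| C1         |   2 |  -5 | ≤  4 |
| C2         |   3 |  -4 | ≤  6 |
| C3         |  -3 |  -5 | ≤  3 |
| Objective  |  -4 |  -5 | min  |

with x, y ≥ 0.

Unbounded (objective can decrease without bound)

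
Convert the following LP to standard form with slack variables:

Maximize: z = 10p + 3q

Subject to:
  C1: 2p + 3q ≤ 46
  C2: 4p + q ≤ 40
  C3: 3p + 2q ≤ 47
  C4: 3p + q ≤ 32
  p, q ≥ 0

max z = 10p + 3q

s.t.
  2p + 3q + s1 = 46
  4p + q + s2 = 40
  3p + 2q + s3 = 47
  3p + q + s4 = 32
  p, q, s1, s2, s3, s4 ≥ 0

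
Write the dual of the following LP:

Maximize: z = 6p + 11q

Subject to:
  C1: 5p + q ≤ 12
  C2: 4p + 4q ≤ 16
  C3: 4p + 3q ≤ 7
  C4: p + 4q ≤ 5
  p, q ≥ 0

Primal max cᵀx s.t. Ax ≤ b, x ≥ 0  →  Dual min bᵀy s.t. Aᵀy ≥ c, y ≥ 0.

Minimize: z = 12y1 + 16y2 + 7y3 + 5y4

Subject to:
  5y1 + 4y2 + 4y3 + y4 ≥ 6
  y1 + 4y2 + 3y3 + 4y4 ≥ 11
  y1, y2, y3, y4 ≥ 0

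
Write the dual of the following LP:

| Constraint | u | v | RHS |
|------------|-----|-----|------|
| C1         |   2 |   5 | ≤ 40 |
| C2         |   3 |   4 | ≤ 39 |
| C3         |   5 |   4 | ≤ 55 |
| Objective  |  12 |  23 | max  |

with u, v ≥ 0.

Primal max cᵀx s.t. Ax ≤ b, x ≥ 0  →  Dual min bᵀy s.t. Aᵀy ≥ c, y ≥ 0.

Minimize: z = 40y1 + 39y2 + 55y3

Subject to:
  2y1 + 3y2 + 5y3 ≥ 12
  5y1 + 4y2 + 4y3 ≥ 23
  y1, y2, y3 ≥ 0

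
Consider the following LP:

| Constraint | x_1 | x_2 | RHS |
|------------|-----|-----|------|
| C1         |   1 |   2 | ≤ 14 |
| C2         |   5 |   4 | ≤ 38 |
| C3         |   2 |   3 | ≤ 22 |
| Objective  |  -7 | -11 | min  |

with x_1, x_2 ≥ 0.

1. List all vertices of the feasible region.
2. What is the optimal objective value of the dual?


1. (0, 0), (7.6, 0), (3.714, 4.857), (2, 6), (0, 7)
2. -80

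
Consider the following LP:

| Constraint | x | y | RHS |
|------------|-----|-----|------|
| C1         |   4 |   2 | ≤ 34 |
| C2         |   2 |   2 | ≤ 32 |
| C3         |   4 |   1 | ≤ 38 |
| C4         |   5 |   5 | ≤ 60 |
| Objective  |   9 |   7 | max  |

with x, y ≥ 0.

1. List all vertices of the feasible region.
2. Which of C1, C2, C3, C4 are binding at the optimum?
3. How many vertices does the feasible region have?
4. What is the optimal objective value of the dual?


1. (0, 0), (8.5, 0), (5, 7), (0, 12)
2. C1, C4
3. 4
4. 94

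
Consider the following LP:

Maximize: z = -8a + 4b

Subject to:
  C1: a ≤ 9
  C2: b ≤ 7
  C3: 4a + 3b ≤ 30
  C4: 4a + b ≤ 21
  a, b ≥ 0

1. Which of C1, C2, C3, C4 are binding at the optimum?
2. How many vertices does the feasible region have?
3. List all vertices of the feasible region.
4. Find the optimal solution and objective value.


1. C2
2. 5
3. (0, 0), (5.25, 0), (4.125, 4.5), (2.25, 7), (0, 7)
4. a = 0, b = 7, z = 28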